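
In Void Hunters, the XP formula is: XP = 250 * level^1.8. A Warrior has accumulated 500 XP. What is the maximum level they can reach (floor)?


XP = 250 * level^1.8, so level = (XP / 250)^(1/1.8)
= (500 / 250)^(1/1.8)
= 2.0^0.5556
= 1.4697
Floor: level = 1

level 1


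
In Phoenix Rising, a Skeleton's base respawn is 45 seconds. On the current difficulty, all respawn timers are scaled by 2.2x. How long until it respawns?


Respawn time = base * multiplier
= 45 * 2.2
= 99.0 seconds

99.0 seconds


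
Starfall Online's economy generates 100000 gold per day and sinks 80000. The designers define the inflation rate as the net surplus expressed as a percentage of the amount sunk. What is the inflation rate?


Net gold = 100000 - 80000 = 20000
Inflation rate = net / sunk * 100 = 20000 / 80000 * 100
= 0.25 * 100
= 25.00%

25.00%


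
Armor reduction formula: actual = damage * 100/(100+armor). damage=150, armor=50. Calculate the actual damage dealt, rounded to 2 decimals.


actual = 150 * 100 / (100 + 50)
= 150 * 100 / 150
= 15000 / 150
= 100.00

100.00 damage


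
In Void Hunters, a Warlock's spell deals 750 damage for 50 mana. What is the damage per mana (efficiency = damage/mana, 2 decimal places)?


Efficiency = damage / mana
= 750 / 50
= 15.00

15.00 dmg/mana


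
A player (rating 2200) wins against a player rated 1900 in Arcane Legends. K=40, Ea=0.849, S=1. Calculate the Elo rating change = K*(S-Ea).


Elo update: delta = K * (S - Ea), where S = 1 (wins)
S - Ea = 1 - 0.849 = 0.151
Rating change = 40 * 0.151
= 6.04

6.04 rating points


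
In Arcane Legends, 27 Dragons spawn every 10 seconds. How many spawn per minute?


Spawns per minute = count * (60 / interval)
= 27 * (60 / 10)
= 27 * 6.0
= 162.0

162.0 per minute


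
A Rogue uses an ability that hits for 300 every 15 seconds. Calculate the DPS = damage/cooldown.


DPS = damage / cooldown
= 300 / 15
= 20.00

20.00 DPS


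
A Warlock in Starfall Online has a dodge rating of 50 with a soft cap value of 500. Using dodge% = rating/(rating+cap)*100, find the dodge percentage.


dodge% = 50 / (50 + 500) * 100
= 50 / 550 * 100
= 0.090909 * 100
= 9.09%

9.09%


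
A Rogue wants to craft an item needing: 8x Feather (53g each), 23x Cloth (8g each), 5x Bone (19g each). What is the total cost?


Cost breakdown:
  Feather: 8 * 53 = 424
  Cloth: 23 * 8 = 184
  Bone: 5 * 19 = 95
Total = 424 + 184 + 95 = 703

703 gold


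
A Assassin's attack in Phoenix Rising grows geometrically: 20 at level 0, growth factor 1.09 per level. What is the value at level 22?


value = base * growth^level
= 20 * 1.09^22
= 20 * 6.6586
= 133.17

133.17 attack


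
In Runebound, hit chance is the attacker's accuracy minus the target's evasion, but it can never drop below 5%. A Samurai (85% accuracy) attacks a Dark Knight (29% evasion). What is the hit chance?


accuracy - evasion = 85 - 29 = 56
Apply floor: max(56, 5) = 56
Hit chance = 56%

56%


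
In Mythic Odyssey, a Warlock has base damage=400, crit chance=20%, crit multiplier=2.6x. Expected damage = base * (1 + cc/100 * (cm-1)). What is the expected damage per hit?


E[dmg] = base * (1 + crit_chance * (crit_mult - 1))
cc as decimal = 20/100 = 0.2
cm - 1 = 2.6 - 1 = 1.6
Bonus factor = 0.2 * 1.6 = 0.32
Total multiplier = 1 + 0.32 = 1.32
Expected damage = 400 * 1.32 = 528.00

528.00 damage


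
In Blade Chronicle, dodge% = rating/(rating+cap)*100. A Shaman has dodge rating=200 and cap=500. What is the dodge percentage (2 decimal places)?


dodge% = 200 / (200 + 500) * 100
= 200 / 700 * 100
= 0.285714 * 100
= 28.57%

28.57%


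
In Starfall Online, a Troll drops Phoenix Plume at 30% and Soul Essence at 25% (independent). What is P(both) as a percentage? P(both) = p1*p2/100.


For independent events, P(both) = P(A) * P(B)
= 30% * 25%
= 750 / 100 %
= 7.5%

7.5%


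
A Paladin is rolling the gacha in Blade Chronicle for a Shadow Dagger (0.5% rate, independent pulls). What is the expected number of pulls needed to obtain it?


Expected pulls for a geometric distribution = 1/p = 100 / rate%
= 100 / 0.5
= 200.0

200.0 pulls


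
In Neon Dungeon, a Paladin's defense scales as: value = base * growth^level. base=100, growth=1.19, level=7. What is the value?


value = base * growth^level
= 100 * 1.19^7
= 100 * 3.379315
= 337.93

337.93 defense


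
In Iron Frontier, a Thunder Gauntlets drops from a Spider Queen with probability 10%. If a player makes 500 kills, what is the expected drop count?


Expected drops = kills * (drop_rate / 100)
= 500 * (10 / 100)
= 500 * 0.1
= 50.0

50.0 drops


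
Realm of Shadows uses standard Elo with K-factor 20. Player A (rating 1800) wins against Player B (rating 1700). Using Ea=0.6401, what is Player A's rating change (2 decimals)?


Elo update: delta = K * (S - Ea), where S = 1 (wins)
S - Ea = 1 - 0.6401 = 0.3599
Rating change = 20 * 0.3599
= 7.20

7.20 rating points


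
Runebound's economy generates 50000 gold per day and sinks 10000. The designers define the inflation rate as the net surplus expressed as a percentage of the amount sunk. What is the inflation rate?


Net gold = 50000 - 10000 = 40000
Inflation rate = net / sunk * 100 = 40000 / 10000 * 100
= 4.0 * 100
= 400.00%

400.00%


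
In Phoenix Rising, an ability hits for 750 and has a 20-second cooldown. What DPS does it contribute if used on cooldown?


DPS = damage / cooldown
= 750 / 20
= 37.50

37.50 DPS


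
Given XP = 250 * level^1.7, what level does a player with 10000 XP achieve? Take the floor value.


XP = 250 * level^1.7, so level = (XP / 250)^(1/1.7)
= (10000 / 250)^(1/1.7)
= 40.0^0.5882
= 8.7577
Floor: level = 8

level 8


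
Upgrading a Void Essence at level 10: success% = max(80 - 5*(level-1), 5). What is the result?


raw_rate = 80 - 5 * (10 - 1)
= 80 - 5 * 9
= 80 - 45
= 35
Apply floor: max(35, 5) = 35%

35%


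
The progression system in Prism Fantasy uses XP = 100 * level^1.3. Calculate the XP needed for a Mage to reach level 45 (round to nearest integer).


XP = 100 * level^1.3
Substitute level = 45:
XP = 100 * 45^1.3
= 100 * 140.9861
= 14099

14099 XP


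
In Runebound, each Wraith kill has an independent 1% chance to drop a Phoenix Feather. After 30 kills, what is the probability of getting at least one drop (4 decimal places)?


P(at least one) = 1 - P(none) = 1 - (1-p)^n
p = 1/100 = 0.01
1 - p = 0.99
(1 - p)^30 = 0.99^30 = 0.739700
P(at least one) = 1 - 0.739700 = 0.2603

0.2603


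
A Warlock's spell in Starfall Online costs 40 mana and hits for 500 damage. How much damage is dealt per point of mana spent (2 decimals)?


Efficiency = damage / mana
= 500 / 40
= 12.50

12.50 dmg/mana


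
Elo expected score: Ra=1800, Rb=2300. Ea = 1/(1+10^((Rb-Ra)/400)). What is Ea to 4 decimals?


Elo expected score: Ea = 1/(1 + 10^((Rb-Ra)/400))
Rb - Ra = 2300 - 1800 = 500
(Rb-Ra)/400 = 500/400 = 1.25
10^1.25 = 17.782794
Ea = 1/(1 + 17.782794) = 1/18.782794 = 0.0532

0.0532


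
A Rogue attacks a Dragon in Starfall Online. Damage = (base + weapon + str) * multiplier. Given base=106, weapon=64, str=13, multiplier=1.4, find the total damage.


Sum base + weapon + str = 106 + 64 + 13 = 183
Multiply by 1.4:
183 * 1.4 = 256.2

256.2 damage


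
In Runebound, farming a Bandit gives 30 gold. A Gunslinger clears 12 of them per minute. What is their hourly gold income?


Gold per minute = 30 * 12 = 360
Gold per hour = 360 * 60 = 21600

21600 gold/hour


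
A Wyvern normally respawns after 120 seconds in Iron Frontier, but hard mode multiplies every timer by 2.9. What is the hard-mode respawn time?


Respawn time = base * multiplier
= 120 * 2.9
= 348.0 seconds

348.0 seconds


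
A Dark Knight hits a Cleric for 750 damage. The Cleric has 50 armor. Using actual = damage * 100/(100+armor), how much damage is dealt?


actual = 750 * 100 / (100 + 50)
= 750 * 100 / 150
= 75000 / 150
= 500.00

500.00 damage


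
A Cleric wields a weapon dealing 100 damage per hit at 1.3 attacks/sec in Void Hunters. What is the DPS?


DPS = damage * attack_speed
= 100 * 1.3
= 130.0

130.0 DPS


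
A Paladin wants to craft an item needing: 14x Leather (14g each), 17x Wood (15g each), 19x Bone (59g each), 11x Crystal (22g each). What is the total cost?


Cost breakdown:
  Leather: 14 * 14 = 196
  Wood: 17 * 15 = 255
  Bone: 19 * 59 = 1121
  Crystal: 11 * 22 = 242
Total = 196 + 255 + 1121 + 242 = 1814

1814 gold


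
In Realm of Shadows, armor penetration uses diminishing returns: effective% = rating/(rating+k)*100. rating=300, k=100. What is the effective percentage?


effective% = rating / (rating + k) * 100
= 300 / (300 + 100) * 100
= 300 / 400 * 100
= 0.75 * 100
= 75.00%

75.00%


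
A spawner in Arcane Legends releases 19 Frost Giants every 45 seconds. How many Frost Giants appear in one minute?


Spawns per minute = count * (60 / interval)
= 19 * (60 / 45)
= 19 * 1.3333
= 25.33

25.33 per minute


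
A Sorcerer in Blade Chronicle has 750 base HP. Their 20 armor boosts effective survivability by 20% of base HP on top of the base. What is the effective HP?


EHP = 750 * (1 + 20/100)
= 750 * (1 + 0.2)
= 750 * 1.2
= 900.0

900.0 EHP


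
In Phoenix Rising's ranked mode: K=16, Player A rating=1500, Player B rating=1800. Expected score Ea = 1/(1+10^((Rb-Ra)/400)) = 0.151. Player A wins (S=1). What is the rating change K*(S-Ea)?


Elo update: delta = K * (S - Ea), where S = 1 (wins)
S - Ea = 1 - 0.151 = 0.849
Rating change = 16 * 0.849
= 13.58

13.58 rating points


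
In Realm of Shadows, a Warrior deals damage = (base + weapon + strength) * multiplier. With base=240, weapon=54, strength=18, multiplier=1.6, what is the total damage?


Sum base + weapon + str = 240 + 54 + 18 = 312
Multiply by 1.6:
312 * 1.6 = 499.2

499.2 damage


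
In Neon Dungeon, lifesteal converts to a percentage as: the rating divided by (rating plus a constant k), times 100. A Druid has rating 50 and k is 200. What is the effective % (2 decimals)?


effective% = rating / (rating + k) * 100
= 50 / (50 + 200) * 100
= 50 / 250 * 100
= 0.2 * 100
= 20.00%

20.00%


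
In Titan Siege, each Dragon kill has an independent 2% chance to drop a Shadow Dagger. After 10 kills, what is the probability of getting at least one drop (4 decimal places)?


P(at least one) = 1 - P(none) = 1 - (1-p)^n
p = 2/100 = 0.02
1 - p = 0.98
(1 - p)^10 = 0.98^10 = 0.817073
P(at least one) = 1 - 0.817073 = 0.1829

0.1829


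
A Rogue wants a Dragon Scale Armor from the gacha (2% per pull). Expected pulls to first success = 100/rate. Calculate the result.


Expected pulls for a geometric distribution = 1/p = 100 / rate%
= 100 / 2
= 50.0

50.0 pulls


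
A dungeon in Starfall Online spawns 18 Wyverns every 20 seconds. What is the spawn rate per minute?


Spawns per minute = count * (60 / interval)
= 18 * (60 / 20)
= 18 * 3.0
= 54.0

54.0 per minute


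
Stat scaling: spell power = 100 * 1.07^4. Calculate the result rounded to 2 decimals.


value = base * growth^level
= 100 * 1.07^4
= 100 * 1.310796
= 131.08

131.08 spell power


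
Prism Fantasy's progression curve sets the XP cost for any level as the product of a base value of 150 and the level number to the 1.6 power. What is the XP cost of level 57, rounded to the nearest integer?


XP = 150 * level^1.6
Substitute level = 57:
XP = 150 * 57^1.6
= 150 * 644.7625
= 96714

96714 XP


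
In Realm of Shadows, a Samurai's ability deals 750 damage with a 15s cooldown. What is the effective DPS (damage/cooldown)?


DPS = damage / cooldown
= 750 / 15
= 50.00

50.00 DPS


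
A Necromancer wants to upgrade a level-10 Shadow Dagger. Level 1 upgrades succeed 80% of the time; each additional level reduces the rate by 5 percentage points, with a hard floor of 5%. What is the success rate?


raw_rate = 80 - 5 * (10 - 1)
= 80 - 5 * 9
= 80 - 45
= 35
Apply floor: max(35, 5) = 35%

35%


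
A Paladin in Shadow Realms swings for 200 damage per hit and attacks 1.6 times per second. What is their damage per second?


DPS = damage * attack_speed
= 200 * 1.6
= 320.0

320.0 DPS


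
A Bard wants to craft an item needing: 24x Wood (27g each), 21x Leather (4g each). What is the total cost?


Cost breakdown:
  Wood: 24 * 27 = 648
  Leather: 21 * 4 = 84
Total = 648 + 84 = 732

732 gold


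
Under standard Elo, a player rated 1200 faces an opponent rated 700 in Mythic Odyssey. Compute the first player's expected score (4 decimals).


Elo expected score: Ea = 1/(1 + 10^((Rb-Ra)/400))
Rb - Ra = 700 - 1200 = -500
(Rb-Ra)/400 = -500/400 = -1.25
10^-1.25 = 0.056234
Ea = 1/(1 + 0.056234) = 1/1.056234 = 0.9468

0.9468


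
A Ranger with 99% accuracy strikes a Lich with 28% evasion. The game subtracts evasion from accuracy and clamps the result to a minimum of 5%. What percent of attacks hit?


accuracy - evasion = 99 - 28 = 71
Apply floor: max(71, 5) = 71
Hit chance = 71%

71%


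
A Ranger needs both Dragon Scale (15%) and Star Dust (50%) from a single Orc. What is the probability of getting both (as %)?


For independent events, P(both) = P(A) * P(B)
= 15% * 50%
= 750 / 100 %
= 7.5%

7.5%


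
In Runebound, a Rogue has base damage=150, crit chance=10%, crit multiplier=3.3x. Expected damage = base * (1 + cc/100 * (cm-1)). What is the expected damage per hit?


E[dmg] = base * (1 + crit_chance * (crit_mult - 1))
cc as decimal = 10/100 = 0.1
cm - 1 = 3.3 - 1 = 2.3
Bonus factor = 0.1 * 2.3 = 0.23
Total multiplier = 1 + 0.23 = 1.23
Expected damage = 150 * 1.23 = 184.50

184.50 damage


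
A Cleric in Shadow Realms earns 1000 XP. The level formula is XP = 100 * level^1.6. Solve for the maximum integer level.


XP = 100 * level^1.6, so level = (XP / 100)^(1/1.6)
= (1000 / 100)^(1/1.6)
= 10.0^0.625
= 4.217
Floor: level = 4

level 4


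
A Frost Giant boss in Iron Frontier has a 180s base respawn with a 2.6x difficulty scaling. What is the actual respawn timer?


Respawn time = base * multiplier
= 180 * 2.6
= 468.0 seconds

468.0 seconds


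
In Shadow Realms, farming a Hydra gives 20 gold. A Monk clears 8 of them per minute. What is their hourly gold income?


Gold per minute = 20 * 8 = 160
Gold per hour = 160 * 60 = 9600

9600 gold/hour


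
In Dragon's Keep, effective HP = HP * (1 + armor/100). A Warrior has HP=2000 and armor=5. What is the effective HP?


EHP = 2000 * (1 + 5/100)
= 2000 * (1 + 0.05)
= 2000 * 1.05
= 2100.0

2100.0 EHP


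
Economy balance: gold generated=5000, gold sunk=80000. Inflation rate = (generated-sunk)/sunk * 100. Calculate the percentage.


Net gold = 5000 - 80000 = -75000
Inflation rate = net / sunk * 100 = -75000 / 80000 * 100
= -0.9375 * 100
= -93.75%

-93.75%


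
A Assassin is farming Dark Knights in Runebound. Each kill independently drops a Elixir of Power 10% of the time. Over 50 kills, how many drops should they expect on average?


Expected drops = kills * (drop_rate / 100)
= 50 * (10 / 100)
= 50 * 0.1
= 5.0

5.0 drops


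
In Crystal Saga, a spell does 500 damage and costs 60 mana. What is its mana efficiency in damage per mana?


Efficiency = damage / mana
= 500 / 60
= 8.33

8.33 dmg/mana


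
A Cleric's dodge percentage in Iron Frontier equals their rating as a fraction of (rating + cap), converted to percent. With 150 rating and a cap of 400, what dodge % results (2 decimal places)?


dodge% = 150 / (150 + 400) * 100
= 150 / 550 * 100
= 0.272727 * 100
= 27.27%

27.27%


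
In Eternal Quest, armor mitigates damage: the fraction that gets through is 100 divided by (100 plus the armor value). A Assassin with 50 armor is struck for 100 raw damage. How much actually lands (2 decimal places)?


actual = 100 * 100 / (100 + 50)
= 100 * 100 / 150
= 10000 / 150
= 66.67

66.67 damage


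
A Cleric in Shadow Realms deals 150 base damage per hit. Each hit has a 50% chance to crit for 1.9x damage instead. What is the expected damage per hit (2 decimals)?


E[dmg] = base * (1 + crit_chance * (crit_mult - 1))
cc as decimal = 50/100 = 0.5
cm - 1 = 1.9 - 1 = 0.9
Bonus factor = 0.5 * 0.9 = 0.45
Total multiplier = 1 + 0.45 = 1.45
Expected damage = 150 * 1.45 = 217.50

217.50 damage


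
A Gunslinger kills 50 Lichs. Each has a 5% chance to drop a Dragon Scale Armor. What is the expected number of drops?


Expected drops = kills * (drop_rate / 100)
= 50 * (5 / 100)
= 50 * 0.05
= 2.5

2.5 drops


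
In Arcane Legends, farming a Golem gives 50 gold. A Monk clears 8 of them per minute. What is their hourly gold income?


Gold per minute = 50 * 8 = 400
Gold per hour = 400 * 60 = 24000

24000 gold/hour


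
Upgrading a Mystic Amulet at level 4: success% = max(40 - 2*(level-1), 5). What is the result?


raw_rate = 40 - 2 * (4 - 1)
= 40 - 2 * 3
= 40 - 6
= 34
Apply floor: max(34, 5) = 34%

34%


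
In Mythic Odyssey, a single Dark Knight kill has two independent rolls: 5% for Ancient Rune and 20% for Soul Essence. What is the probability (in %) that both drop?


For independent events, P(both) = P(A) * P(B)
= 5% * 20%
= 100 / 100 %
= 1.0%

1.0%


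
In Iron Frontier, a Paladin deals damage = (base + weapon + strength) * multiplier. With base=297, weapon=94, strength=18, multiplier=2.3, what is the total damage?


Sum base + weapon + str = 297 + 94 + 18 = 409
Multiply by 2.3:
409 * 2.3 = 940.7

940.7 damage


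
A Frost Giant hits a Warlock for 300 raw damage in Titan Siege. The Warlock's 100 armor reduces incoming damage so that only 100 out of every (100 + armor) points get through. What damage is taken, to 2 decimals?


actual = 300 * 100 / (100 + 100)
= 300 * 100 / 200
= 30000 / 200
= 150.00

150.00 damage


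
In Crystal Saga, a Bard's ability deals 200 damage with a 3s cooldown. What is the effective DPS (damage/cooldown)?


DPS = damage / cooldown
= 200 / 3
= 66.67

66.67 DPS


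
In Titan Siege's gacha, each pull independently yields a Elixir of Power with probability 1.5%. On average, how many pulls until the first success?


Expected pulls for a geometric distribution = 1/p = 100 / rate%
= 100 / 1.5
= 66.67

66.67 pulls


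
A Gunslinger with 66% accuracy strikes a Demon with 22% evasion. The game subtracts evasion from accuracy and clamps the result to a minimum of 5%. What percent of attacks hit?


accuracy - evasion = 66 - 22 = 44
Apply floor: max(44, 5) = 44
Hit chance = 44%

44%


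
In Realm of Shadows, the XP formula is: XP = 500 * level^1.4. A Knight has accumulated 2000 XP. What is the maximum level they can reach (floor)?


XP = 500 * level^1.4, so level = (XP / 500)^(1/1.4)
= (2000 / 500)^(1/1.4)
= 4.0^0.7143
= 2.6918
Floor: level = 2

level 2


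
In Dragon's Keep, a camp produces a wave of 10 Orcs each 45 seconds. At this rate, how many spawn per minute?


Spawns per minute = count * (60 / interval)
= 10 * (60 / 45)
= 10 * 1.3333
= 13.33

13.33 per minute


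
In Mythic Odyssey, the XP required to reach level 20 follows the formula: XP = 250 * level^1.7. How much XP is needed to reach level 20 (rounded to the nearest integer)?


XP = 250 * level^1.7
Substitute level = 20:
XP = 250 * 20^1.7
= 250 * 162.8362
= 40709

40709 XP


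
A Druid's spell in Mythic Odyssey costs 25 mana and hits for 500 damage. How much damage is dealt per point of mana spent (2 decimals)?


Efficiency = damage / mana
= 500 / 25
= 20.00

20.00 dmg/mana


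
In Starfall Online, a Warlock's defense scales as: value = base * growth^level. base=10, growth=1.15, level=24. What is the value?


value = base * growth^level
= 10 * 1.15^24
= 10 * 28.625176
= 286.25

286.25 defense


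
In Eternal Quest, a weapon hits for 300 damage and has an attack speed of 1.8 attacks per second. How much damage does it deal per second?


DPS = damage * attack_speed
= 300 * 1.8
= 540.0

540.0 DPS


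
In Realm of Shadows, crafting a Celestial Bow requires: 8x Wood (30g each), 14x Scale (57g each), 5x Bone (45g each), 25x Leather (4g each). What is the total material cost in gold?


Cost breakdown:
  Wood: 8 * 30 = 240
  Scale: 14 * 57 = 798
  Bone: 5 * 45 = 225
  Leather: 25 * 4 = 100
Total = 240 + 798 + 225 + 100 = 1363

1363 gold


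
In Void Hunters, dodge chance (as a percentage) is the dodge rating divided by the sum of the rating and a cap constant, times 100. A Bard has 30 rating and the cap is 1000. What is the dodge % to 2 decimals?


dodge% = 30 / (30 + 1000) * 100
= 30 / 1030 * 100
= 0.029126 * 100
= 2.91%

2.91%


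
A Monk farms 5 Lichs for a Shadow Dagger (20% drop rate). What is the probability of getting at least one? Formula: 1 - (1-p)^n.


P(at least one) = 1 - P(none) = 1 - (1-p)^n
p = 20/100 = 0.2
1 - p = 0.8
(1 - p)^5 = 0.8^5 = 0.327680
P(at least one) = 1 - 0.327680 = 0.6723

0.6723


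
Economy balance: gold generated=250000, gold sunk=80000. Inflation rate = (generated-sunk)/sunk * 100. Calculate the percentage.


Net gold = 250000 - 80000 = 170000
Inflation rate = net / sunk * 100 = 170000 / 80000 * 100
= 2.125 * 100
= 212.50%

212.50%


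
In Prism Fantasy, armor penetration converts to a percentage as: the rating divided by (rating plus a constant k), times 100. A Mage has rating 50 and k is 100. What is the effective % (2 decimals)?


effective% = rating / (rating + k) * 100
= 50 / (50 + 100) * 100
= 50 / 150 * 100
= 0.333333 * 100
= 33.33%

33.33%


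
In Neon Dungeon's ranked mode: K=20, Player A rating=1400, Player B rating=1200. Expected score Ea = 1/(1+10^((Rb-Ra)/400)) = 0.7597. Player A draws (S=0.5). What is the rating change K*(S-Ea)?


Elo update: delta = K * (S - Ea), where S = 0.5 (draws)
S - Ea = 0.5 - 0.7597 = -0.2597
Rating change = 20 * -0.2597
= -5.19

-5.19 rating points


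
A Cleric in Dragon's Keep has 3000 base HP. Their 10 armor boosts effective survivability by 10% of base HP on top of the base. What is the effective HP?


EHP = 3000 * (1 + 10/100)
= 3000 * (1 + 0.1)
= 3000 * 1.1
= 3300.0

3300.0 EHP


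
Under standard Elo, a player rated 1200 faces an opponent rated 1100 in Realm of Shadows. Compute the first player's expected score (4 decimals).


Elo expected score: Ea = 1/(1 + 10^((Rb-Ra)/400))
Rb - Ra = 1100 - 1200 = -100
(Rb-Ra)/400 = -100/400 = -0.25
10^-0.25 = 0.562341
Ea = 1/(1 + 0.562341) = 1/1.562341 = 0.6401

0.6401


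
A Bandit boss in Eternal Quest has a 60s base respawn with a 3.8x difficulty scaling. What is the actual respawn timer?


Respawn time = base * multiplier
= 60 * 3.8
= 228.0 seconds

228.0 seconds


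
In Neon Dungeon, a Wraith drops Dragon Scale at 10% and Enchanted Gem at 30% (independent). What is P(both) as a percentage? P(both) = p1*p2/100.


For independent events, P(both) = P(A) * P(B)
= 10% * 30%
= 300 / 100 %
= 3.0%

3.0%


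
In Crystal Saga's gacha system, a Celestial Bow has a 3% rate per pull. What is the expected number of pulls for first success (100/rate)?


Expected pulls for a geometric distribution = 1/p = 100 / rate%
= 100 / 3
= 33.33

33.33 pulls


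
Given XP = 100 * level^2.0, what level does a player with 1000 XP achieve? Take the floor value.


XP = 100 * level^2.0, so level = (XP / 100)^(1/2.0)
= (1000 / 100)^(1/2.0)
= 10.0^0.5
= 3.1623
Floor: level = 3

level 3


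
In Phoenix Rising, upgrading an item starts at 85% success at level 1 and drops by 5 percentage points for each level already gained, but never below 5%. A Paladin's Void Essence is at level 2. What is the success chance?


raw_rate = 85 - 5 * (2 - 1)
= 85 - 5 * 1
= 85 - 5
= 80
Apply floor: max(80, 5) = 80%

80%


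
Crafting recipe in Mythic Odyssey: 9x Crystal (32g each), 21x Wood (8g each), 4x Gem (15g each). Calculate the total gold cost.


Cost breakdown:
  Crystal: 9 * 32 = 288
  Wood: 21 * 8 = 168
  Gem: 4 * 15 = 60
Total = 288 + 168 + 60 = 516

516 gold


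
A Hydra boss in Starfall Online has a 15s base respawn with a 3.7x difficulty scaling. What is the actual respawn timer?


Respawn time = base * multiplier
= 15 * 3.7
= 55.5 seconds

55.5 seconds


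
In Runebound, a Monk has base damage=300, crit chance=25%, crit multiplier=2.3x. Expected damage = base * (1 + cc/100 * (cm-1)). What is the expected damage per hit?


E[dmg] = base * (1 + crit_chance * (crit_mult - 1))
cc as decimal = 25/100 = 0.25
cm - 1 = 2.3 - 1 = 1.3
Bonus factor = 0.25 * 1.3 = 0.325
Total multiplier = 1 + 0.325 = 1.325
Expected damage = 300 * 1.325 = 397.50

397.50 damage


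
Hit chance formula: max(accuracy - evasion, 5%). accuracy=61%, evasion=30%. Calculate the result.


accuracy - evasion = 61 - 30 = 31
Apply floor: max(31, 5) = 31
Hit chance = 31%

31%


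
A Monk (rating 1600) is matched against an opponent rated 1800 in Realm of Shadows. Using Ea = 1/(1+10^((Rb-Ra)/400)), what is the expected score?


Elo expected score: Ea = 1/(1 + 10^((Rb-Ra)/400))
Rb - Ra = 1800 - 1600 = 200
(Rb-Ra)/400 = 200/400 = 0.5
10^0.5 = 3.162278
Ea = 1/(1 + 3.162278) = 1/4.162278 = 0.2403

0.2403


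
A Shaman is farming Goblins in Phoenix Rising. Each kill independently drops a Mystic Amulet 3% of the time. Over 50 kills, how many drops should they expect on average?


Expected drops = kills * (drop_rate / 100)
= 50 * (3 / 100)
= 50 * 0.03
= 1.5

1.5 drops


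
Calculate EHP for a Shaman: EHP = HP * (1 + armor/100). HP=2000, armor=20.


EHP = 2000 * (1 + 20/100)
= 2000 * (1 + 0.2)
= 2000 * 1.2
= 2400.0

2400.0 EHP


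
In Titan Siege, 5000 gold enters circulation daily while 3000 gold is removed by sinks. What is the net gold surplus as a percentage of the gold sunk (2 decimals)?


Net gold = 5000 - 3000 = 2000
Inflation rate = net / sunk * 100 = 2000 / 3000 * 100
= 0.666667 * 100
= 66.67%

66.67%


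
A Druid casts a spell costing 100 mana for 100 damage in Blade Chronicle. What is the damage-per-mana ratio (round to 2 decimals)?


Efficiency = damage / mana
= 100 / 100
= 1.00

1.00 dmg/mana


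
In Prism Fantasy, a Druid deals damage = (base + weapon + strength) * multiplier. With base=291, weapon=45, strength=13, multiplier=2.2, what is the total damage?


Sum base + weapon + str = 291 + 45 + 13 = 349
Multiply by 2.2:
349 * 2.2 = 767.8

767.8 damage


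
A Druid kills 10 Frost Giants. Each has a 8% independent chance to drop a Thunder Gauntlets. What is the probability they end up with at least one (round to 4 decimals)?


P(at least one) = 1 - P(none) = 1 - (1-p)^n
p = 8/100 = 0.08
1 - p = 0.92
(1 - p)^10 = 0.92^10 = 0.434388
P(at least one) = 1 - 0.434388 = 0.5656

0.5656


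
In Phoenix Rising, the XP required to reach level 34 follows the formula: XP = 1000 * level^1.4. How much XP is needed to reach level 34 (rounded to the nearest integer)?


XP = 1000 * level^1.4
Substitute level = 34:
XP = 1000 * 34^1.4
= 1000 * 139.3383
= 139338

139338 XP


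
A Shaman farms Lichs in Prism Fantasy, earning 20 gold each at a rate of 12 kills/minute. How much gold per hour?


Gold per minute = 20 * 12 = 240
Gold per hour = 240 * 60 = 14400

14400 gold/hour


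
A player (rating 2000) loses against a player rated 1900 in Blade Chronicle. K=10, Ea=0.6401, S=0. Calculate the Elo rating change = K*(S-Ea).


Elo update: delta = K * (S - Ea), where S = 0 (loses)
S - Ea = 0 - 0.6401 = -0.6401
Rating change = 10 * -0.6401
= -6.40

-6.40 rating points


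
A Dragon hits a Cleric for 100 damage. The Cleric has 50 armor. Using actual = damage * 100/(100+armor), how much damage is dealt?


actual = 100 * 100 / (100 + 50)
= 100 * 100 / 150
= 10000 / 150
= 66.67

66.67 damage


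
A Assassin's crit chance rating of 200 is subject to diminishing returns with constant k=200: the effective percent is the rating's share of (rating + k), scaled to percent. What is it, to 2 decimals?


effective% = rating / (rating + k) * 100
= 200 / (200 + 200) * 100
= 200 / 400 * 100
= 0.5 * 100
= 50.00%

50.00%


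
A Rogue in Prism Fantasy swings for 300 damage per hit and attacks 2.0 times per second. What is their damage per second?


DPS = damage * attack_speed
= 300 * 2.0
= 600.0

600.0 DPS


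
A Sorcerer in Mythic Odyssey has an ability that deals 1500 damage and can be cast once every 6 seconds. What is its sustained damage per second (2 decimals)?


DPS = damage / cooldown
= 1500 / 6
= 250.00

250.00 DPS


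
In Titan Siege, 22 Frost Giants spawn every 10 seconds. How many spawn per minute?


Spawns per minute = count * (60 / interval)
= 22 * (60 / 10)
= 22 * 6.0
= 132.0

132.0 per minute


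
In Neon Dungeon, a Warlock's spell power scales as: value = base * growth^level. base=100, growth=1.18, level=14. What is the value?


value = base * growth^level
= 100 * 1.18^14
= 100 * 10.147244
= 1014.72

1014.72 spell power


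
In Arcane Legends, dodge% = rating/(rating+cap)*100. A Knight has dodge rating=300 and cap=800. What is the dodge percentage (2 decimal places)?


dodge% = 300 / (300 + 800) * 100
= 300 / 1100 * 100
= 0.272727 * 100
= 27.27%

27.27%


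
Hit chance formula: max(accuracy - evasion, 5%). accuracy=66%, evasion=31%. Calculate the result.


accuracy - evasion = 66 - 31 = 35
Apply floor: max(35, 5) = 35
Hit chance = 35%

35%


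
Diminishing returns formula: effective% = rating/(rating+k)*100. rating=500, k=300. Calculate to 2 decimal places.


effective% = rating / (rating + k) * 100
= 500 / (500 + 300) * 100
= 500 / 800 * 100
= 0.625 * 100
= 62.50%

62.50%


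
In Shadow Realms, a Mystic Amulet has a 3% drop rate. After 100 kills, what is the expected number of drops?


Expected drops = kills * (drop_rate / 100)
= 100 * (3 / 100)
= 100 * 0.03
= 3.0

3.0 drops


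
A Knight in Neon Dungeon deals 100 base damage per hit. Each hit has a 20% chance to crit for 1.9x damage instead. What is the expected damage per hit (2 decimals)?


E[dmg] = base * (1 + crit_chance * (crit_mult - 1))
cc as decimal = 20/100 = 0.2
cm - 1 = 1.9 - 1 = 0.9
Bonus factor = 0.2 * 0.9 = 0.18
Total multiplier = 1 + 0.18 = 1.18
Expected damage = 100 * 1.18 = 118.00

118.00 damage


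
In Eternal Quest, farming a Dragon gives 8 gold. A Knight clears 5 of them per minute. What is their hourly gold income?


Gold per minute = 8 * 5 = 40
Gold per hour = 40 * 60 = 2400

2400 gold/hour


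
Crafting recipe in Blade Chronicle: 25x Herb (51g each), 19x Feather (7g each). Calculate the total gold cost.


Cost breakdown:
  Herb: 25 * 51 = 1275
  Feather: 19 * 7 = 133
Total = 1275 + 133 = 1408

1408 gold


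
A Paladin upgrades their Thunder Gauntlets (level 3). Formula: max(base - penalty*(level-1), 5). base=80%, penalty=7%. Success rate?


raw_rate = 80 - 7 * (3 - 1)
= 80 - 7 * 2
= 80 - 14
= 66
Apply floor: max(66, 5) = 66%

66%


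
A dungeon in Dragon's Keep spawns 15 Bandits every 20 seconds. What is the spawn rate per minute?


Spawns per minute = count * (60 / interval)
= 15 * (60 / 20)
= 15 * 3.0
= 45.0

45.0 per minute


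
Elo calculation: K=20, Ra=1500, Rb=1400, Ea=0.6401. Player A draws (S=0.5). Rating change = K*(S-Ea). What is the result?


Elo update: delta = K * (S - Ea), where S = 0.5 (draws)
S - Ea = 0.5 - 0.6401 = -0.1401
Rating change = 20 * -0.1401
= -2.80

-2.80 rating points


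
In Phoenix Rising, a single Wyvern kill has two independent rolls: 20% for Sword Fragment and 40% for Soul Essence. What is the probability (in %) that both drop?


For independent events, P(both) = P(A) * P(B)
= 20% * 40%
= 800 / 100 %
= 8.0%

8.0%


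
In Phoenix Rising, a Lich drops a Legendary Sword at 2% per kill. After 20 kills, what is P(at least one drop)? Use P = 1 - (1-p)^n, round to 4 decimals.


P(at least one) = 1 - P(none) = 1 - (1-p)^n
p = 2/100 = 0.02
1 - p = 0.98
(1 - p)^20 = 0.98^20 = 0.667608
P(at least one) = 1 - 0.667608 = 0.3324

0.3324


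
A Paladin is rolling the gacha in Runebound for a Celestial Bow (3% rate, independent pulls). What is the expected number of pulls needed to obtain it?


Expected pulls for a geometric distribution = 1/p = 100 / rate%
= 100 / 3
= 33.33

33.33 pulls


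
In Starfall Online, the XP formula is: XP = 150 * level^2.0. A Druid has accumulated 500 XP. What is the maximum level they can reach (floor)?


XP = 150 * level^2.0, so level = (XP / 150)^(1/2.0)
= (500 / 150)^(1/2.0)
= 3.3333^0.5
= 1.8257
Floor: level = 1

level 1


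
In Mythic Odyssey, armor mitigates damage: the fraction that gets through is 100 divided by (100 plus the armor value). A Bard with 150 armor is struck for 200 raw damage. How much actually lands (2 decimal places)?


actual = 200 * 100 / (100 + 150)
= 200 * 100 / 250
= 20000 / 250
= 80.00

80.00 damage


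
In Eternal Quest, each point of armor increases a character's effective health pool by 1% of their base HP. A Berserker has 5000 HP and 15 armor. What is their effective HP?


EHP = 5000 * (1 + 15/100)
= 5000 * (1 + 0.15)
= 5000 * 1.15
= 5750.0

5750.0 EHP


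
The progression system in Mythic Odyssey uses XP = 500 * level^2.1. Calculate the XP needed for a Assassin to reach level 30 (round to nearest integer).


XP = 500 * level^2.1
Substitute level = 30:
XP = 500 * 30^2.1
= 500 * 1264.6042
= 632302

632302 XP


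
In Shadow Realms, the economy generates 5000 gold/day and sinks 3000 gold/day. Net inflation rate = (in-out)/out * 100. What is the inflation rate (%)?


Net gold = 5000 - 3000 = 2000
Inflation rate = net / sunk * 100 = 2000 / 3000 * 100
= 0.666667 * 100
= 66.67%

66.67%


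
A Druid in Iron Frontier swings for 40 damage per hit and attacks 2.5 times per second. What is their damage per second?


DPS = damage * attack_speed
= 40 * 2.5
= 100.0

100.0 DPS


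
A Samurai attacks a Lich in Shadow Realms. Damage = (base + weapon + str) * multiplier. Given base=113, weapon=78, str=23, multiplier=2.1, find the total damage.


Sum base + weapon + str = 113 + 78 + 23 = 214
Multiply by 2.1:
214 * 2.1 = 449.4

449.4 damage


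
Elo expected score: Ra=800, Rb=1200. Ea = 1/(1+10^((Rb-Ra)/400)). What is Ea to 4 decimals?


Elo expected score: Ea = 1/(1 + 10^((Rb-Ra)/400))
Rb - Ra = 1200 - 800 = 400
(Rb-Ra)/400 = 400/400 = 1.0
10^1.0 = 10.0
Ea = 1/(1 + 10.0) = 1/11.0 = 0.0909

0.0909


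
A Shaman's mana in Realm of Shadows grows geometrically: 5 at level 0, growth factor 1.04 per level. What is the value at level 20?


value = base * growth^level
= 5 * 1.04^20
= 5 * 2.191123
= 10.96

10.96 mana


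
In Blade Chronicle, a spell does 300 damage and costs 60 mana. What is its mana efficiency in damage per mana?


Efficiency = damage / mana
= 300 / 60
= 5.00

5.00 dmg/mana


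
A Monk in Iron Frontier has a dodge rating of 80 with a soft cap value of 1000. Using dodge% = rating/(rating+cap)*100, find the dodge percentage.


dodge% = 80 / (80 + 1000) * 100
= 80 / 1080 * 100
= 0.074074 * 100
= 7.41%

7.41%


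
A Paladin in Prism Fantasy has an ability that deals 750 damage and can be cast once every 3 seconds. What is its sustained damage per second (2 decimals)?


DPS = damage / cooldown
= 750 / 3
= 250.00

250.00 DPS


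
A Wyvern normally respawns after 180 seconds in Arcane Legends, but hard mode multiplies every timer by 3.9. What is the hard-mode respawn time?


Respawn time = base * multiplier
= 180 * 3.9
= 702.0 seconds

702.0 seconds


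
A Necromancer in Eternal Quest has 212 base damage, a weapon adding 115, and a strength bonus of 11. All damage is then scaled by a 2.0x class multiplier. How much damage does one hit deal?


Sum base + weapon + str = 212 + 115 + 11 = 338
Multiply by 2.0:
338 * 2.0 = 676.0

676.0 damage


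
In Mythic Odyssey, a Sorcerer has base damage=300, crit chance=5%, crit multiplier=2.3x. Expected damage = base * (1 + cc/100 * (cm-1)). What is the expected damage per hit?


E[dmg] = base * (1 + crit_chance * (crit_mult - 1))
cc as decimal = 5/100 = 0.05
cm - 1 = 2.3 - 1 = 1.3
Bonus factor = 0.05 * 1.3 = 0.065
Total multiplier = 1 + 0.065 = 1.065
Expected damage = 300 * 1.065 = 319.50

319.50 damage


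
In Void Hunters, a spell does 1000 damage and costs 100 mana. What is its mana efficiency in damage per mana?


Efficiency = damage / mana
= 1000 / 100
= 10.00

10.00 dmg/mana


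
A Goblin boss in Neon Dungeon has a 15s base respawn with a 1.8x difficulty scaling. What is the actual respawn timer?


Respawn time = base * multiplier
= 15 * 1.8
= 27.0 seconds

27.0 seconds


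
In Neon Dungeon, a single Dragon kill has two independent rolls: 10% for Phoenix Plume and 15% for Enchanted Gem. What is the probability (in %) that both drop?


For independent events, P(both) = P(A) * P(B)
= 10% * 15%
= 150 / 100 %
= 1.5%

1.5%


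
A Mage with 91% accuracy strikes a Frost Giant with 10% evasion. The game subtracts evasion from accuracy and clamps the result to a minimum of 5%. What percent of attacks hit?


accuracy - evasion = 91 - 10 = 81
Apply floor: max(81, 5) = 81
Hit chance = 81%

81%


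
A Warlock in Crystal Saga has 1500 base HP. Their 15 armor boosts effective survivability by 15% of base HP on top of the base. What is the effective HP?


EHP = 1500 * (1 + 15/100)
= 1500 * (1 + 0.15)
= 1500 * 1.15
= 1725.0

1725.0 EHP


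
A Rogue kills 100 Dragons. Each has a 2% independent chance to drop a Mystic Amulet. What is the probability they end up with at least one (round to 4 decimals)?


P(at least one) = 1 - P(none) = 1 - (1-p)^n
p = 2/100 = 0.02
1 - p = 0.98
(1 - p)^100 = 0.98^100 = 0.132620
P(at least one) = 1 - 0.132620 = 0.8674

0.8674


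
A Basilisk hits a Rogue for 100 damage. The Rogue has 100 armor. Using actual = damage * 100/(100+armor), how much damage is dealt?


actual = 100 * 100 / (100 + 100)
= 100 * 100 / 200
= 10000 / 200
= 50.00

50.00 damage


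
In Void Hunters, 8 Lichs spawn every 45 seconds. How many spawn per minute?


Spawns per minute = count * (60 / interval)
= 8 * (60 / 45)
= 8 * 1.3333
= 10.67

10.67 per minute


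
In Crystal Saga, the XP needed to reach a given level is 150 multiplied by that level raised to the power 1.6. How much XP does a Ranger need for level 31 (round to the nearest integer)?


XP = 150 * level^1.6
Substitute level = 31:
XP = 150 * 31^1.6
= 150 * 243.3205
= 36498

36498 XP


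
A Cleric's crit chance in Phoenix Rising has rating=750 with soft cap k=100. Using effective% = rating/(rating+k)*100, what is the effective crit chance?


effective% = rating / (rating + k) * 100
= 750 / (750 + 100) * 100
= 750 / 850 * 100
= 0.882353 * 100
= 88.24%

88.24%


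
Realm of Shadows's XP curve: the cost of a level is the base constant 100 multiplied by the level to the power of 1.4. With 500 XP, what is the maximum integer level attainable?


XP = 100 * level^1.4, so level = (XP / 100)^(1/1.4)
= (500 / 100)^(1/1.4)
= 5.0^0.7143
= 3.1569
Floor: level = 3

level 3


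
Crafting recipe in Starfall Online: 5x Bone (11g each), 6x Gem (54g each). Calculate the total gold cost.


Cost breakdown:
  Bone: 5 * 11 = 55
  Gem: 6 * 54 = 324
Total = 55 + 324 = 379

379 gold


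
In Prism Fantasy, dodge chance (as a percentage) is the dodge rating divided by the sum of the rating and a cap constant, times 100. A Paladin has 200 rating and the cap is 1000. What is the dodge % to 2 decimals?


dodge% = 200 / (200 + 1000) * 100
= 200 / 1200 * 100
= 0.166667 * 100
= 16.67%

16.67%


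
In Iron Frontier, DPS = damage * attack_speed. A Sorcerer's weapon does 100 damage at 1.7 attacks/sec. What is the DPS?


DPS = damage * attack_speed
= 100 * 1.7
= 170.0

170.0 DPS


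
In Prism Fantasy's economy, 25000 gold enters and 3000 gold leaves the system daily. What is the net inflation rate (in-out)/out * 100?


Net gold = 25000 - 3000 = 22000
Inflation rate = net / sunk * 100 = 22000 / 3000 * 100
= 7.333333 * 100
= 733.33%

733.33%


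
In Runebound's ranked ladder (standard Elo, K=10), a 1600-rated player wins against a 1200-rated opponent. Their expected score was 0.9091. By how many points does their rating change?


Elo update: delta = K * (S - Ea), where S = 1 (wins)
S - Ea = 1 - 0.9091 = 0.0909
Rating change = 10 * 0.0909
= 0.91

0.91 rating points
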